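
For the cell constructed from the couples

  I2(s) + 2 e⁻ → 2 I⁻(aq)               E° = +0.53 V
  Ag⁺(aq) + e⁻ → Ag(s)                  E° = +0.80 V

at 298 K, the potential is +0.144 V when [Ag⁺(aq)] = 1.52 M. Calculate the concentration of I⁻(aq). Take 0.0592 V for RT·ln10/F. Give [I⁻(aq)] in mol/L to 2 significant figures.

With Ag⁺/Ag at the cathode and I₂/I⁻ at the anode, E°cell = +0.80 − (+0.53) = +0.27 V (n = 2).
Since E = E° − (0.0592/n)·log Q, log Q = n(E° − E)/0.0592 = 4.257.
For 2 Ag⁺(aq) + 2 I⁻(aq) → 2 Ag(s) + I2(s), the reaction quotient is Q = 1 / ([Ag⁺(aq)]^2·[I⁻(aq)]^2).
Isolating [I⁻(aq)] in Q = 10^{4.257} yields log [I⁻(aq)] = −2.310, i.e. 0.0049 M.

0.0049 M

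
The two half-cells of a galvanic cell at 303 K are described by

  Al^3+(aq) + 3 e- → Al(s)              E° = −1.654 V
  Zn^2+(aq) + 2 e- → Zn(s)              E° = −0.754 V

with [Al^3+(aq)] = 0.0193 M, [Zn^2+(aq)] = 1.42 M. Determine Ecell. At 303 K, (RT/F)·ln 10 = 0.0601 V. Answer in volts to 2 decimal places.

+0.94 V

Since E°(Zn²⁺/Zn) > E°(Al³⁺/Al), Zn²⁺/Zn serves as the cathode.
The standard potential is −0.754 − (−1.654) = +0.900 V and the balanced reaction transfers n = 6 electrons.
Balancing gives 3 Zn^2+(aq) + 2 Al(s) → 3 Zn(s) + 2 Al^3+(aq); hence Q = [Al^3+(aq)]^2 / [Zn^2+(aq)]^3 = 0.00013 (log Q = −3.886).
E = E° − (0.0601/n)·log Q = +0.900 − (0.0601/6)(−3.886) = +0.94 V.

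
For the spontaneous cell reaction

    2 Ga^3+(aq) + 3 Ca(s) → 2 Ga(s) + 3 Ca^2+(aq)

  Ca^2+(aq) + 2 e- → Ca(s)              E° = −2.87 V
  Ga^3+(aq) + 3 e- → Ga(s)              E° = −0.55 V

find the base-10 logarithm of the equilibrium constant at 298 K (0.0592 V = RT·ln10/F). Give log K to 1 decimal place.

log K = 235.1

The Ga³⁺/Ga couple is reduced (cathode); E°cell = −0.55 − (−2.87) = +2.32 V with n = 6.
At equilibrium E = 0, so log K = nE°cell / 0.0592 = (6)(+2.32) / 0.0592 = 235.1.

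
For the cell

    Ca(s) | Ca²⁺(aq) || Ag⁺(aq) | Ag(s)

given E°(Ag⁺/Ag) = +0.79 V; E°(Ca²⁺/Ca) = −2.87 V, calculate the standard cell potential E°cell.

By convention the left-hand electrode in cell notation is the anode (oxidation) and the right-hand electrode is the cathode (reduction).
E°cell = E°(right) − E°(left) = +0.79 − (−2.87) = +3.66 V.

+3.66 V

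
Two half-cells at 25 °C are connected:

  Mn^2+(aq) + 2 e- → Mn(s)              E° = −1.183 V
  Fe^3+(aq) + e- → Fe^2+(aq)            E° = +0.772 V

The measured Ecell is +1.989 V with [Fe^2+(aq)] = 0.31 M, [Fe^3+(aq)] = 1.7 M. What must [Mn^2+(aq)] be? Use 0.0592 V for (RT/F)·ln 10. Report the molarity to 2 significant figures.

2.1 M

The Fe³⁺/Fe²⁺ couple has the larger reduction potential, so it is the cathode: E°cell = +0.772 − (−1.183) = +1.955 V and n = 2.
From the Nernst equation, log Q = n(E° − E)/0.0592 = 2·(+1.955 − (+1.989))/0.0592 = −1.149.
The balanced reaction is 2 Fe^3+(aq) + Mn(s) → 2 Fe^2+(aq) + Mn^2+(aq), so Q = ([Fe^2+(aq)]^2·[Mn^2+(aq)]) / [Fe^3+(aq)]^2.
Isolating [Mn^2+(aq)] in Q = 10^{−1.149} yields log [Mn^2+(aq)] = 0.329, i.e. 2.1 M.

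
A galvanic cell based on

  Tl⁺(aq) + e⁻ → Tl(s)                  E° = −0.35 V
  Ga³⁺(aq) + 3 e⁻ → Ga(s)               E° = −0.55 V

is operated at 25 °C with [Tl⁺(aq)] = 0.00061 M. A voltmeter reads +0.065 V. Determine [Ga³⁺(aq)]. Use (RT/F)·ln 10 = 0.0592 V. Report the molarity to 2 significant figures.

0.0016 M

With Tl⁺/Tl at the cathode and Ga³⁺/Ga at the anode, E°cell = −0.35 − (−0.55) = +0.20 V (n = 3).
Since E = E° − (0.0592/n)·log Q, log Q = n(E° − E)/0.0592 = 6.841.
The balanced reaction is 3 Tl⁺(aq) + Ga(s) → 3 Tl(s) + Ga³⁺(aq), so Q = [Ga³⁺(aq)] / [Tl⁺(aq)]^3.
Isolating [Ga³⁺(aq)] in Q = 10^{6.841} yields log [Ga³⁺(aq)] = −2.803, i.e. 0.0016 M.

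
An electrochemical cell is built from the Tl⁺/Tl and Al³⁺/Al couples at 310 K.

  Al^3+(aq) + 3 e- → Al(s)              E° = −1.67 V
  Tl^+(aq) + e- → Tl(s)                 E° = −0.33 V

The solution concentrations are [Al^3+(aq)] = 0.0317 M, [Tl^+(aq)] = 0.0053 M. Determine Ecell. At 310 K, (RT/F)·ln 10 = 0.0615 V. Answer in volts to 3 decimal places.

Since E°(Tl⁺/Tl) > E°(Al³⁺/Al), Tl⁺/Tl serves as the cathode.
E°cell = E°cat − E°an = −0.33 − (−1.67) = +1.34 V; n = 3.
The balanced reaction is 3 Tl^+(aq) + Al(s) → 3 Tl(s) + Al^3+(aq), so Q = [Al^3+(aq)] / [Tl^+(aq)]^3 = 2.13×10^5 and log Q = 5.328.
By the Nernst equation, E = +1.34 − (0.0615/3)·(5.328) = +1.231 V.

+1.231 V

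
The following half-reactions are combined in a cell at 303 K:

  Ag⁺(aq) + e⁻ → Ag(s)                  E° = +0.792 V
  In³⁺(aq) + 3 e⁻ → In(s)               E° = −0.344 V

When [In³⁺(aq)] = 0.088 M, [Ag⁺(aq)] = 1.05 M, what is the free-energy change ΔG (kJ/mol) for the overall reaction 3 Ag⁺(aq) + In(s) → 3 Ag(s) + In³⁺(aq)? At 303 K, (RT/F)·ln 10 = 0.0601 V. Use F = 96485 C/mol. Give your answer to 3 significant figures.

−335 kJ/mol

The standard cell potential is +0.792 − (−0.344) = +1.136 V, with n = 3 electrons in the balanced equation.
The reaction quotient is [In³⁺(aq)] / [Ag⁺(aq)]^3 = 0.076; by Nernst, E = +1.136 − (0.0601/3)(−1.119) = +1.1584 V.
Then ΔG = −nFE = −3 × 96485 × +1.1584 J/mol = −335 kJ/mol.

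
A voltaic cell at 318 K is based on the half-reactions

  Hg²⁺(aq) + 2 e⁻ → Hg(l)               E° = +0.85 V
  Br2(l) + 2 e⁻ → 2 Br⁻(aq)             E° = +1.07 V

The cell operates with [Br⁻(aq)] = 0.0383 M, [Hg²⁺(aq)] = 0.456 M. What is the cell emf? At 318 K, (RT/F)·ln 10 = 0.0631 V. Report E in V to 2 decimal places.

+0.32 V

Br₂/Br⁻ is reduced (cathode, E° = +1.07 V) and Hg²⁺/Hg is oxidized (anode).
E°cell = +1.07 − (+0.85) = +0.22 V, with n = 2 electrons transferred.
The balanced reaction is Br2(l) + Hg(l) → 2 Br⁻(aq) + Hg²⁺(aq), so Q = [Br⁻(aq)]^2·[Hg²⁺(aq)] = 0.000669 and log Q = −3.175.
E = E° − (0.0631/n)·log Q = +0.22 − (0.0631/2)(−3.175) = +0.32 V.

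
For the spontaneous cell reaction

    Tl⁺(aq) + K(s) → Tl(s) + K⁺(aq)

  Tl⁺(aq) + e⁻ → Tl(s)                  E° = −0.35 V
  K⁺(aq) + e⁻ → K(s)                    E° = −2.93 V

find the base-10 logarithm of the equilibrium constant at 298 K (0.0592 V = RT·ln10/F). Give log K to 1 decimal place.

log K = 43.6

The Tl⁺/Tl couple is reduced (cathode); E°cell = −0.35 − (−2.93) = +2.58 V with n = 1.
At equilibrium E = 0, so log K = nE°cell / 0.0592 = (1)(+2.58) / 0.0592 = 43.6.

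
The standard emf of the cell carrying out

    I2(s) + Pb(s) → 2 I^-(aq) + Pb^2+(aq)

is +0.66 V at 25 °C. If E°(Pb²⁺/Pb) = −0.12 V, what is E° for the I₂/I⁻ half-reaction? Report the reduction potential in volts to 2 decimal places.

In the reaction as written the I₂/I⁻ couple is reduced (cathode) and Pb²⁺/Pb is oxidized (anode), so E°cell = E°(I₂/I⁻) − E°(Pb²⁺/Pb).
E°(I₂/I⁻) = E°cell + E°(anode) = +0.66 + (−0.12) = +0.54 V.

+0.54 V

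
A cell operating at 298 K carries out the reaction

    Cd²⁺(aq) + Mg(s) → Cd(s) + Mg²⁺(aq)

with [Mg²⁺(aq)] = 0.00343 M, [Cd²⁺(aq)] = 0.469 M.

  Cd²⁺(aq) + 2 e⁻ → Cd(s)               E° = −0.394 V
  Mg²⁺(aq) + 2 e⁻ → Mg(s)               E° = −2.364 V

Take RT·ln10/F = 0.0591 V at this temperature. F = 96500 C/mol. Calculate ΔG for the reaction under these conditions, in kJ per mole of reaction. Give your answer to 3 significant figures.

−392 kJ/mol

The standard cell potential is −0.394 − (−2.364) = +1.970 V, with n = 2 electrons in the balanced equation.
Q = [Mg²⁺(aq)] / [Cd²⁺(aq)] = 0.00731, so log Q = −2.136 and E = +1.970 − (0.0591/2)(−2.136) = +2.0331 V.
ΔG = −nFE = −(2)(96500)(+2.0331) J/mol = −392 kJ/mol.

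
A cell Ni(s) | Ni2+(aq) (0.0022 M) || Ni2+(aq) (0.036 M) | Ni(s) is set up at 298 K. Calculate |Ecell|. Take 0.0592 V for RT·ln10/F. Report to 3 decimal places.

For a concentration cell E°cell = 0, since both electrodes use the same couple.
The compartment with the higher Ni2+(aq) concentration (0.036 M) acts as the cathode; ions are reduced there and produced at the dilute (0.0022 M) anode.
With n = 2, Ecell = −(0.0592/2)·log([dilute]/[conc]) = −(0.0592/2)·log(0.0022/0.036) = +0.036 V.

0.036 V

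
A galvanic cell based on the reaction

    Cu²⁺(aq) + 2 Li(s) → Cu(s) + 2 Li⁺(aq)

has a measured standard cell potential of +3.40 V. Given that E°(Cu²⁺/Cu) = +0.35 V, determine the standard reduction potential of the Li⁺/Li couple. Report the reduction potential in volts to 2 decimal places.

In the reaction as written the Cu²⁺/Cu couple is reduced (cathode) and Li⁺/Li is oxidized (anode), so E°cell = E°(Cu²⁺/Cu) − E°(Li⁺/Li).
E°(Li⁺/Li) = E°(cathode) − E°cell = +0.35 − (+3.40) = −3.05 V.

−3.05 V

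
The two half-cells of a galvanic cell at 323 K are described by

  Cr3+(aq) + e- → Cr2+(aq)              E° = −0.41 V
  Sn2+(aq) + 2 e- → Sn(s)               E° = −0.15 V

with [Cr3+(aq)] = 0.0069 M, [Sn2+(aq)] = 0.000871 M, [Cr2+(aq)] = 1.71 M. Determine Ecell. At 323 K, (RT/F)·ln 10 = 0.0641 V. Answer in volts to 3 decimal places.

+0.315 V

Since E°(Sn²⁺/Sn) > E°(Cr³⁺/Cr²⁺), Sn²⁺/Sn serves as the cathode.
The standard potential is −0.15 − (−0.41) = +0.26 V and the balanced reaction transfers n = 2 electrons.
The balanced reaction is Sn2+(aq) + 2 Cr2+(aq) → Sn(s) + 2 Cr3+(aq), so Q = [Cr3+(aq)]^2 / ([Sn2+(aq)]·[Cr2+(aq)]^2) = 0.0187 and log Q = −1.728.
Applying E = E° − (RT ln10/nF)·log Q gives +0.26 − (0.0641/2)(−1.728) = +0.315 V.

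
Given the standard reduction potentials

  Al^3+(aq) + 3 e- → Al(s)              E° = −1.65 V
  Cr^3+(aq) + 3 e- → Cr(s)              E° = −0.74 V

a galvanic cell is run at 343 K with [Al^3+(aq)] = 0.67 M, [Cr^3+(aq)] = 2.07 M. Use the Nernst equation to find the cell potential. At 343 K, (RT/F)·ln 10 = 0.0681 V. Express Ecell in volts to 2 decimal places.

The Cr³⁺/Cr couple has the more positive E°, so it is the cathode; Al³⁺/Al is the anode.
The standard potential is −0.74 − (−1.65) = +0.91 V and the balanced reaction transfers n = 3 electrons.
For the overall reaction Cr^3+(aq) + Al(s) → Cr(s) + Al^3+(aq), Q = [Al^3+(aq)] / [Cr^3+(aq)] = 0.324, giving log Q = −0.490.
E = E° − (0.0681/n)·log Q = +0.91 − (0.0681/3)(−0.490) = +0.92 V.

+0.92 V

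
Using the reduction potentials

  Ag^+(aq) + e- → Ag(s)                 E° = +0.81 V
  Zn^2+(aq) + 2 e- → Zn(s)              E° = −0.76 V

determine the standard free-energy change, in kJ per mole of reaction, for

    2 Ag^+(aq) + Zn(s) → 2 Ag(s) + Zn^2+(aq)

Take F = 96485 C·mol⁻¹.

−303 kJ/mol

In the reaction as written Ag^+(aq) is reduced, so the Ag⁺/Ag couple is the cathode and Zn²⁺/Zn is the anode.
E°cell = +0.81 − (−0.76) = +1.57 V; balancing electrons gives n = 2.
ΔG° = −nFE°cell = −(2)(96485)(+1.57) J/mol = −303 kJ/mol.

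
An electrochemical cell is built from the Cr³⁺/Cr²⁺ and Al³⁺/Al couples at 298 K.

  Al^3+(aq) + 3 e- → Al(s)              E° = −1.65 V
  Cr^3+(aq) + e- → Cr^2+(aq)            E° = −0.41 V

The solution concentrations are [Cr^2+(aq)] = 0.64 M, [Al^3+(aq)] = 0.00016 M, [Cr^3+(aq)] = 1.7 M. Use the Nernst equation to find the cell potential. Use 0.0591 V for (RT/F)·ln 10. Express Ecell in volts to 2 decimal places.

Cr³⁺/Cr²⁺ is reduced (cathode, E° = −0.41 V) and Al³⁺/Al is oxidized (anode).
The standard potential is −0.41 − (−1.65) = +1.24 V and the balanced reaction transfers n = 3 electrons.
Balancing gives 3 Cr^3+(aq) + Al(s) → 3 Cr^2+(aq) + Al^3+(aq); hence Q = ([Cr^2+(aq)]^3·[Al^3+(aq)]) / [Cr^3+(aq)]^3 = 8.54×10^−6 (log Q = −5.069).
By the Nernst equation, E = +1.24 − (0.0591/3)·(−5.069) = +1.34 V.

+1.34 V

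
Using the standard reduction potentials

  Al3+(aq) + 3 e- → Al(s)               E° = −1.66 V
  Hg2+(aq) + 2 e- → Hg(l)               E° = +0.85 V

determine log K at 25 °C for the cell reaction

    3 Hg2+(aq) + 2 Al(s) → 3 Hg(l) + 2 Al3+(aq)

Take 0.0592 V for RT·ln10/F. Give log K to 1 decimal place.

The Hg²⁺/Hg couple is reduced (cathode); E°cell = +0.85 − (−1.66) = +2.51 V with n = 6.
At equilibrium E = 0, so log K = nE°cell / 0.0592 = (6)(+2.51) / 0.0592 = 254.4.

log K = 254.4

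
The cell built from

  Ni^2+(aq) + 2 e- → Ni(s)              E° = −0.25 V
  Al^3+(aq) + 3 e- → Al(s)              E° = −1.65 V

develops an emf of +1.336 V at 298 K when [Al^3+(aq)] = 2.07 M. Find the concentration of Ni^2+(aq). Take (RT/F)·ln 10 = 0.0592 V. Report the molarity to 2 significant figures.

The Ni²⁺/Ni couple has the larger reduction potential, so it is the cathode: E°cell = −0.25 − (−1.65) = +1.40 V and n = 6.
Rearranging E = E° − (0.0592/n)·log Q gives log Q = 6(+1.40 − (+1.336))/0.0592 = 6.486.
Balancing electrons gives 3 Ni^2+(aq) + 2 Al(s) → 3 Ni(s) + 2 Al^3+(aq); thus Q = [Al^3+(aq)]^2 / [Ni^2+(aq)]^3.
Solving for the unknown gives log [Ni^2+(aq)] = −1.951, so [Ni^2+(aq)] ≈ 0.011 M.

0.011 M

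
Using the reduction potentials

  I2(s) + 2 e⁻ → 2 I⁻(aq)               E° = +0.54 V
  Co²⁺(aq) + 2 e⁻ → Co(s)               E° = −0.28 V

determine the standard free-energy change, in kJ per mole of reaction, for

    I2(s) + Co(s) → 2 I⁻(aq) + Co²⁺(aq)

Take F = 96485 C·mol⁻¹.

−158 kJ/mol

In the reaction as written I2(s) is reduced, so the I₂/I⁻ couple is the cathode and Co²⁺/Co is the anode.
E°cell = +0.54 − (−0.28) = +0.82 V; balancing electrons gives n = 2.
ΔG° = −nFE°cell = −(2)(96485)(+0.82) J/mol = −158 kJ/mol.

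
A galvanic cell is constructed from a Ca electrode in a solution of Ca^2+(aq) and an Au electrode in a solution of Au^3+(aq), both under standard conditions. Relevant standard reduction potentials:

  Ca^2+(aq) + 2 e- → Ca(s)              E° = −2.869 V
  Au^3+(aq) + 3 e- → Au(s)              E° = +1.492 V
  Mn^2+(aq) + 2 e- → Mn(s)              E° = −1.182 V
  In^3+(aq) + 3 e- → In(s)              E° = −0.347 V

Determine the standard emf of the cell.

+4.361 V

Of the two couples in this cell, the one with the more positive reduction potential is reduced at the cathode: here that is Au³⁺/Au (+1.492 V); Ca²⁺/Ca (−2.869 V) is the anode.
E°cell = E°(cathode) − E°(anode) = +1.492 − (−2.869) = +4.361 V.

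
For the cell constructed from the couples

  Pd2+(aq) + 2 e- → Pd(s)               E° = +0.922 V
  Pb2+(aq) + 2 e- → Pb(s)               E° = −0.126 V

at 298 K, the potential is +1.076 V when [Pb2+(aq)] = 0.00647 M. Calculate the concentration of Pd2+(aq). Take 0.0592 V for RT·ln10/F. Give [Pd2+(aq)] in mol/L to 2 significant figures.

0.057 M

The Pd²⁺/Pd couple has the larger reduction potential, so it is the cathode: E°cell = +0.922 − (−0.126) = +1.048 V and n = 2.
From the Nernst equation, log Q = n(E° − E)/0.0592 = 2·(+1.048 − (+1.076))/0.0592 = −0.946.
Balancing electrons gives Pd2+(aq) + Pb(s) → Pd(s) + Pb2+(aq); thus Q = [Pb2+(aq)] / [Pd2+(aq)].
Isolating [Pd2+(aq)] in Q = 10^{−0.946} yields log [Pd2+(aq)] = −1.243, i.e. 0.057 M.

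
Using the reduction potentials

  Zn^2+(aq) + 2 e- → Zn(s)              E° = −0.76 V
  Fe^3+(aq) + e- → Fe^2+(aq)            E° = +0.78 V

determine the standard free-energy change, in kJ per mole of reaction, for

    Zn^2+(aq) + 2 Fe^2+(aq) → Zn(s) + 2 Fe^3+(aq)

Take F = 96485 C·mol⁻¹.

In the reaction as written Zn^2+(aq) is reduced, so the Zn²⁺/Zn couple is the cathode and Fe³⁺/Fe²⁺ is the anode.
E°cell = −0.76 − (+0.78) = −1.54 V; balancing electrons gives n = 2.
ΔG° = −nFE°cell = −(2)(96485)(−1.54) J/mol = +297 kJ/mol.

+297 kJ/mol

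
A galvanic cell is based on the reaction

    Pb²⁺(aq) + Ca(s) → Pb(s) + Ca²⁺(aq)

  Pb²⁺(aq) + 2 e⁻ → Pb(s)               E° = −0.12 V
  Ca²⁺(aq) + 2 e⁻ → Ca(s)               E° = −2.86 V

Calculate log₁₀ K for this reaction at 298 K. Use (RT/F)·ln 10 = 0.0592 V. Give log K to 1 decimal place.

log K = 92.6

The Pb²⁺/Pb couple is reduced (cathode); E°cell = −0.12 − (−2.86) = +2.74 V with n = 2.
At equilibrium E = 0, so log K = nE°cell / 0.0592 = (2)(+2.74) / 0.0592 = 92.6.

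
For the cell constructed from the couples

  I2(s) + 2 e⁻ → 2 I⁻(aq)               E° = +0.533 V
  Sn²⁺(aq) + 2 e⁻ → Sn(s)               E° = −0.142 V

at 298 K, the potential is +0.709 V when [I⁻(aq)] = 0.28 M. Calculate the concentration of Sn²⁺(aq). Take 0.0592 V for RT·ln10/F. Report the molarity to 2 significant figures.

0.91 M

With I₂/I⁻ at the cathode and Sn²⁺/Sn at the anode, E°cell = +0.533 − (−0.142) = +0.675 V (n = 2).
Rearranging E = E° − (0.0592/n)·log Q gives log Q = 2(+0.675 − (+0.709))/0.0592 = −1.149.
For I2(s) + Sn(s) → 2 I⁻(aq) + Sn²⁺(aq), the reaction quotient is Q = [I⁻(aq)]^2·[Sn²⁺(aq)].
Isolating [Sn²⁺(aq)] in Q = 10^{−1.149} yields log [Sn²⁺(aq)] = −0.043, i.e. 0.91 M.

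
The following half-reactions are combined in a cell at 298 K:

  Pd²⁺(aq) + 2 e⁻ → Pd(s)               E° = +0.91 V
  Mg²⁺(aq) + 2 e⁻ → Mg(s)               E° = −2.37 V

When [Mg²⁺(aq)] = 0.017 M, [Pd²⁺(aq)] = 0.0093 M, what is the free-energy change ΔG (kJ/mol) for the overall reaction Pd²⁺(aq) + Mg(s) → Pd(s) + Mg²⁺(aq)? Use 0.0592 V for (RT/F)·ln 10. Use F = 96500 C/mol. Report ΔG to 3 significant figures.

E°cell = +0.91 − (−2.37) = +3.28 V; the balanced reaction transfers n = 2 electrons.
The reaction quotient is [Mg²⁺(aq)] / [Pd²⁺(aq)] = 1.83; by Nernst, E = +3.28 − (0.0592/2)(0.262) = +3.2722 V.
ΔG = −nFE = −(2)(96500)(+3.2722) J/mol = −632 kJ/mol.

−632 kJ/mol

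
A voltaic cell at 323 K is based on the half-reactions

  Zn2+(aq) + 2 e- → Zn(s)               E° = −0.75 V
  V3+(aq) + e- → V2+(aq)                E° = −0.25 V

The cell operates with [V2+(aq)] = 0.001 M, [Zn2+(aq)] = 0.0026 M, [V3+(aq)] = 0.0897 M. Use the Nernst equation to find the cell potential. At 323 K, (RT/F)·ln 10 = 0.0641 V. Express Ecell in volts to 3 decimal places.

+0.708 V

V³⁺/V²⁺ is reduced (cathode, E° = −0.25 V) and Zn²⁺/Zn is oxidized (anode).
The standard potential is −0.25 − (−0.75) = +0.50 V and the balanced reaction transfers n = 2 electrons.
For the overall reaction 2 V3+(aq) + Zn(s) → 2 V2+(aq) + Zn2+(aq), Q = ([V2+(aq)]^2·[Zn2+(aq)]) / [V3+(aq)]^2 = 3.23×10^−7, giving log Q = −6.491.
E = E° − (0.0641/n)·log Q = +0.50 − (0.0641/2)(−6.491) = +0.708 V.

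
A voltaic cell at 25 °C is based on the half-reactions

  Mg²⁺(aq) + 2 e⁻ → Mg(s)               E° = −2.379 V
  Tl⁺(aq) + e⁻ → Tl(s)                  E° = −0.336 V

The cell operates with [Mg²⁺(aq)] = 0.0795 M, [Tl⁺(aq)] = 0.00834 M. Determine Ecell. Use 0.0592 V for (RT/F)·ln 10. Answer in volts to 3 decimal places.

+1.952 V

The Tl⁺/Tl couple has the more positive E°, so it is the cathode; Mg²⁺/Mg is the anode.
The standard potential is −0.336 − (−2.379) = +2.043 V and the balanced reaction transfers n = 2 electrons.
For the overall reaction 2 Tl⁺(aq) + Mg(s) → 2 Tl(s) + Mg²⁺(aq), Q = [Mg²⁺(aq)] / [Tl⁺(aq)]^2 = 1.14×10^3, giving log Q = 3.058.
Applying E = E° − (RT ln10/nF)·log Q gives +2.043 − (0.0592/2)(3.058) = +1.952 V.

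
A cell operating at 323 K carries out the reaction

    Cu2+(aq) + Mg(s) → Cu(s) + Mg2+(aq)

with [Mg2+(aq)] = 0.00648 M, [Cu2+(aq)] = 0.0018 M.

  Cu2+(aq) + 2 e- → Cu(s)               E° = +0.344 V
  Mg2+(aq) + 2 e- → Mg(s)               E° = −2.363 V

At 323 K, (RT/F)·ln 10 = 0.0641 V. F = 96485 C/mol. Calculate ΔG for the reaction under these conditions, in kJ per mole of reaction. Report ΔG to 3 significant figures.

With Cu²⁺/Cu reduced at the cathode, E°cell = +0.344 − (−2.363) = +2.707 V and n = 2.
Q = [Mg2+(aq)] / [Cu2+(aq)] = 3.6, so log Q = 0.556 and E = +2.707 − (0.0641/2)(0.556) = +2.6892 V.
Finally ΔG = −nFE = −(2)(96485 C/mol)(+2.6892 V) = −519 kJ/mol.

−519 kJ/mol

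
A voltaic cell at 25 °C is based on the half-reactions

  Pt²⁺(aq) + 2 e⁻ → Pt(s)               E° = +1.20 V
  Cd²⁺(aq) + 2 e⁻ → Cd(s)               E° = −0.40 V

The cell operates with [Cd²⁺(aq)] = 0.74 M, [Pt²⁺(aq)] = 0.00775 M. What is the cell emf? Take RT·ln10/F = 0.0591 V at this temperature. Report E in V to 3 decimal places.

+1.541 V

Since E°(Pt²⁺/Pt) > E°(Cd²⁺/Cd), Pt²⁺/Pt serves as the cathode.
E°cell = +1.20 − (−0.40) = +1.60 V, with n = 2 electrons transferred.
The balanced reaction is Pt²⁺(aq) + Cd(s) → Pt(s) + Cd²⁺(aq), so Q = [Cd²⁺(aq)] / [Pt²⁺(aq)] = 95.5 and log Q = 1.980.
E = E° − (0.0591/n)·log Q = +1.60 − (0.0591/2)(1.980) = +1.541 V.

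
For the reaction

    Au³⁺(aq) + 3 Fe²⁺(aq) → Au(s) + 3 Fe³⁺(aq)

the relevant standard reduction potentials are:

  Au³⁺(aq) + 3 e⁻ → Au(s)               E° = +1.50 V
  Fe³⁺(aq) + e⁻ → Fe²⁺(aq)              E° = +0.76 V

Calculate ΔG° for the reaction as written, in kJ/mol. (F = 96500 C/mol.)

−214 kJ/mol

In the reaction as written Au³⁺(aq) is reduced, so the Au³⁺/Au couple is the cathode and Fe³⁺/Fe²⁺ is the anode.
E°cell = +1.50 − (+0.76) = +0.74 V; balancing electrons gives n = 3.
ΔG° = −nFE°cell = −(3)(96500)(+0.74) J/mol = −214 kJ/mol.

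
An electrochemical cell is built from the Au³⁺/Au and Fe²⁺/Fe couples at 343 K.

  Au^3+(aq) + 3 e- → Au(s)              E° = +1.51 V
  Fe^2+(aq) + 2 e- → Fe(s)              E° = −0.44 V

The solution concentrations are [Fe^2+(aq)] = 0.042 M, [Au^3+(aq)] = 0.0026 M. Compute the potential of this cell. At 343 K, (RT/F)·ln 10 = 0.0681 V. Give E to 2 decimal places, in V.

The Au³⁺/Au couple has the more positive E°, so it is the cathode; Fe²⁺/Fe is the anode.
The standard potential is +1.51 − (−0.44) = +1.95 V and the balanced reaction transfers n = 6 electrons.
For the overall reaction 2 Au^3+(aq) + 3 Fe(s) → 2 Au(s) + 3 Fe^2+(aq), Q = [Fe^2+(aq)]^3 / [Au^3+(aq)]^2 = 11, giving log Q = 1.040.
E = E° − (0.0681/n)·log Q = +1.95 − (0.0681/6)(1.040) = +1.94 V.

+1.94 V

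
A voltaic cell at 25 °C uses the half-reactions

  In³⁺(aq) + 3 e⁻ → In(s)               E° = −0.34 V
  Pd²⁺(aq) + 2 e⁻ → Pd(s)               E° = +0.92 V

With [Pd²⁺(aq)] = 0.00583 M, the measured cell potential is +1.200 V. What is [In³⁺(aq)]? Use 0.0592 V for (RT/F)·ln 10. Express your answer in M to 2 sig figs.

0.49 M

The Pd²⁺/Pd couple has the larger reduction potential, so it is the cathode: E°cell = +0.92 − (−0.34) = +1.26 V and n = 6.
Since E = E° − (0.0592/n)·log Q, log Q = n(E° − E)/0.0592 = 6.081.
Balancing electrons gives 3 Pd²⁺(aq) + 2 In(s) → 3 Pd(s) + 2 In³⁺(aq); thus Q = [In³⁺(aq)]^2 / [Pd²⁺(aq)]^3.
Isolating [In³⁺(aq)] in Q = 10^{6.081} yields log [In³⁺(aq)] = −0.311, i.e. 0.49 M.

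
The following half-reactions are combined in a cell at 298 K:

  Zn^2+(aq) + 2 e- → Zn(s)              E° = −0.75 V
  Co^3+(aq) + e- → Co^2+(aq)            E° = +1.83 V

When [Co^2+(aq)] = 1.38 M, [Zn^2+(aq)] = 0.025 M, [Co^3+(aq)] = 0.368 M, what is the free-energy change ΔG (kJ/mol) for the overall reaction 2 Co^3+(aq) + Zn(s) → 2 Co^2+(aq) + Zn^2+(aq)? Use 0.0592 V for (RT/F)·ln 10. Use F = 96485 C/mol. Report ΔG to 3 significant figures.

−500 kJ/mol

With Co³⁺/Co²⁺ reduced at the cathode, E°cell = +1.83 − (−0.75) = +2.58 V and n = 2.
Here Q = ([Co^2+(aq)]^2·[Zn^2+(aq)]) / [Co^3+(aq)]^2 = 0.352 (log Q = −0.454), giving E = +2.58 − (0.0592/2)·(−0.454) = +2.5934 V.
Finally ΔG = −nFE = −(2)(96485 C/mol)(+2.5934 V) = −500 kJ/mol.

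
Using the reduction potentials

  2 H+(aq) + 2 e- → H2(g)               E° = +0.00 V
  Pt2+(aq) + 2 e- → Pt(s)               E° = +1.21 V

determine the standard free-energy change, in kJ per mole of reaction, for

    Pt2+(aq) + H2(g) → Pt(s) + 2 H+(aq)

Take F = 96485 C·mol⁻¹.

−233 kJ/mol

In the reaction as written Pt2+(aq) is reduced, so the Pt²⁺/Pt couple is the cathode and 2H⁺/H₂ is the anode.
E°cell = +1.21 − (+0.00) = +1.21 V; balancing electrons gives n = 2.
ΔG° = −nFE°cell = −(2)(96485)(+1.21) J/mol = −233 kJ/mol.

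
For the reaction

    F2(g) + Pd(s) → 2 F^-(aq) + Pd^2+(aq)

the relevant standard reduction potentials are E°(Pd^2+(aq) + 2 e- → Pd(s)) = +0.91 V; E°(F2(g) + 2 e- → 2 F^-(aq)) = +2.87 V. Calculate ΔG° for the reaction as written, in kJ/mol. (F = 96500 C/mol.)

In the reaction as written F2(g) is reduced, so the F₂/F⁻ couple is the cathode and Pd²⁺/Pd is the anode.
E°cell = +2.87 − (+0.91) = +1.96 V; balancing electrons gives n = 2.
ΔG° = −nFE°cell = −(2)(96500)(+1.96) J/mol = −378 kJ/mol.

−378 kJ/mol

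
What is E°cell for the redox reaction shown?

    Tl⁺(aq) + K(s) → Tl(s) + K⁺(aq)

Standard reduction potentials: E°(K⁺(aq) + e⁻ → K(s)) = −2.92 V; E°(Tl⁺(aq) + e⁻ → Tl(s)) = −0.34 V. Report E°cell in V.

Tl⁺(aq) gains electrons, so the Tl⁺/Tl couple is the cathode; the K⁺/K couple is the anode.
E°cell = E°(cathode) − E°(anode) = −0.34 − (−2.92) = +2.58 V.
The positive value indicates the reaction is spontaneous as written.

+2.58 V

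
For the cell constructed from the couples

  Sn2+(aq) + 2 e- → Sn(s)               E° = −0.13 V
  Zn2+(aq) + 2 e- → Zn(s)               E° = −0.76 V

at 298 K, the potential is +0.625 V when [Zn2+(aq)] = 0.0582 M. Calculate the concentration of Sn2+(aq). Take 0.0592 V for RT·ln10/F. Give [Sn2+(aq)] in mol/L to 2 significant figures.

With Sn²⁺/Sn at the cathode and Zn²⁺/Zn at the anode, E°cell = −0.13 − (−0.76) = +0.63 V (n = 2).
Since E = E° − (0.0592/n)·log Q, log Q = n(E° − E)/0.0592 = 0.169.
For Sn2+(aq) + Zn(s) → Sn(s) + Zn2+(aq), the reaction quotient is Q = [Zn2+(aq)] / [Sn2+(aq)].
Solving for the unknown gives log [Sn2+(aq)] = −1.404, so [Sn2+(aq)] ≈ 0.039 M.

0.039 M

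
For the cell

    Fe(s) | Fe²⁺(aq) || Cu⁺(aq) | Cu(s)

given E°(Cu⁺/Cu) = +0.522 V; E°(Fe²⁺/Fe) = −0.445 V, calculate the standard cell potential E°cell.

By convention the left-hand electrode in cell notation is the anode (oxidation) and the right-hand electrode is the cathode (reduction).
E°cell = E°(right) − E°(left) = +0.522 − (−0.445) = +0.967 V.

+0.967 V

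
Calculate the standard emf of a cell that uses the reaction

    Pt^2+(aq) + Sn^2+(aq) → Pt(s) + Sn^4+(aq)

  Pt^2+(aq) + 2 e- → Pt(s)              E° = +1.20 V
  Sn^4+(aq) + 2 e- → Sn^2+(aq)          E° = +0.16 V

In the reaction as written, Pt^2+(aq) is reduced (cathode) and Sn^4+(aq) is produced by oxidation at the anode.
E°cell = E°(cathode) − E°(anode) = +1.20 − (+0.16) = +1.04 V.
The positive value indicates the reaction is spontaneous as written.

+1.04 V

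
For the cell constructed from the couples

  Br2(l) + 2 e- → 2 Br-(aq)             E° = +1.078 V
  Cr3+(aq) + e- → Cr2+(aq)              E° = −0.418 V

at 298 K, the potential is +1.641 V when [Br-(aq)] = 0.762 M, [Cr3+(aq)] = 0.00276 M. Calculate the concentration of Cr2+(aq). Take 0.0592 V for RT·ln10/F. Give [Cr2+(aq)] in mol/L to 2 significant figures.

With Br₂/Br⁻ at the cathode and Cr³⁺/Cr²⁺ at the anode, E°cell = +1.078 − (−0.418) = +1.496 V (n = 2).
Since E = E° − (0.0592/n)·log Q, log Q = n(E° − E)/0.0592 = −4.899.
The balanced reaction is Br2(l) + 2 Cr2+(aq) → 2 Br-(aq) + 2 Cr3+(aq), so Q = ([Br-(aq)]^2·[Cr3+(aq)]^2) / [Cr2+(aq)]^2.
Isolating [Cr2+(aq)] in Q = 10^{−4.899} yields log [Cr2+(aq)] = −0.228, i.e. 0.59 M.

0.59 M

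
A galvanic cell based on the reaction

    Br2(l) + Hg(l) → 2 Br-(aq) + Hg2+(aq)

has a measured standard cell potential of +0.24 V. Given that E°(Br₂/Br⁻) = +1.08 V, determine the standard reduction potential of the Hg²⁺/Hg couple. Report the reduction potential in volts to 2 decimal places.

+0.84 V

In the reaction as written the Br₂/Br⁻ couple is reduced (cathode) and Hg²⁺/Hg is oxidized (anode), so E°cell = E°(Br₂/Br⁻) − E°(Hg²⁺/Hg).
E°(Hg²⁺/Hg) = E°(cathode) − E°cell = +1.08 − (+0.24) = +0.84 V.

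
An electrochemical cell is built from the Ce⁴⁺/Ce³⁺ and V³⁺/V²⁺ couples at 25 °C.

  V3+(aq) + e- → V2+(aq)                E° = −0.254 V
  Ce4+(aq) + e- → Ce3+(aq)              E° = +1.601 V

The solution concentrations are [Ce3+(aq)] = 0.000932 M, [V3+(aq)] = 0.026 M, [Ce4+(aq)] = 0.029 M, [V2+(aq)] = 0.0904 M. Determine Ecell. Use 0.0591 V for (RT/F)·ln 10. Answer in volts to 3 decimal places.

+1.975 V

Ce⁴⁺/Ce³⁺ is reduced (cathode, E° = +1.601 V) and V³⁺/V²⁺ is oxidized (anode).
E°cell = E°cat − E°an = +1.601 − (−0.254) = +1.855 V; n = 1.
For the overall reaction Ce4+(aq) + V2+(aq) → Ce3+(aq) + V3+(aq), Q = ([Ce3+(aq)]·[V3+(aq)]) / ([Ce4+(aq)]·[V2+(aq)]) = 0.00924, giving log Q = −2.034.
By the Nernst equation, E = +1.855 − (0.0591/1)·(−2.034) = +1.975 V.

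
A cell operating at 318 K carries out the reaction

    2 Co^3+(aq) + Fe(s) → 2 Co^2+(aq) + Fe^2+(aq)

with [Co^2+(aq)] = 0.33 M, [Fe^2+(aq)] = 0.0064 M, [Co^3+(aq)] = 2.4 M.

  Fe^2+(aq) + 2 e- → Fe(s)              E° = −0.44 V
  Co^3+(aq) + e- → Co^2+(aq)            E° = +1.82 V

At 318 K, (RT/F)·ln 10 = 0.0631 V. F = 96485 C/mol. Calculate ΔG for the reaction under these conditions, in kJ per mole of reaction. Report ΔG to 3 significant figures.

−460 kJ/mol

The standard cell potential is +1.82 − (−0.44) = +2.26 V, with n = 2 electrons in the balanced equation.
The reaction quotient is ([Co^2+(aq)]^2·[Fe^2+(aq)]) / [Co^3+(aq)]^2 = 0.000121; by Nernst, E = +2.26 − (0.0631/2)(−3.917) = +2.3836 V.
Finally ΔG = −nFE = −(2)(96485 C/mol)(+2.3836 V) = −460 kJ/mol.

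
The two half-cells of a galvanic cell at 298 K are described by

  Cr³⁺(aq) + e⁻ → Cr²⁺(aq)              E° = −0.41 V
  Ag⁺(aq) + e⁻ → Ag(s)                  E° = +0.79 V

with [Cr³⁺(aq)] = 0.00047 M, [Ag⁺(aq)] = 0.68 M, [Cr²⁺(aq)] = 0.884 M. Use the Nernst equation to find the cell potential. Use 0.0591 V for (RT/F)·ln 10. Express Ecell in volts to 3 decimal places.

+1.384 V

Since E°(Ag⁺/Ag) > E°(Cr³⁺/Cr²⁺), Ag⁺/Ag serves as the cathode.
E°cell = E°cat − E°an = +0.79 − (−0.41) = +1.20 V; n = 1.
The balanced reaction is Ag⁺(aq) + Cr²⁺(aq) → Ag(s) + Cr³⁺(aq), so Q = [Cr³⁺(aq)] / ([Ag⁺(aq)]·[Cr²⁺(aq)]) = 0.000782 and log Q = −3.107.
E = E° − (0.0591/n)·log Q = +1.20 − (0.0591/1)(−3.107) = +1.384 V.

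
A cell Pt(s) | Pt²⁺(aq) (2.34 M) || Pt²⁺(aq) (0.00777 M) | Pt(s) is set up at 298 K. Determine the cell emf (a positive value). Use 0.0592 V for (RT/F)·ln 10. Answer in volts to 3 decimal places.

0.073 V

For a concentration cell E°cell = 0, since both electrodes use the same couple.
The compartment with the higher Pt²⁺(aq) concentration (2.34 M) acts as the cathode; ions are reduced there and produced at the dilute (0.00777 M) anode.
With n = 2, Ecell = −(0.0592/2)·log([dilute]/[conc]) = −(0.0592/2)·log(0.00777/2.34) = +0.073 V.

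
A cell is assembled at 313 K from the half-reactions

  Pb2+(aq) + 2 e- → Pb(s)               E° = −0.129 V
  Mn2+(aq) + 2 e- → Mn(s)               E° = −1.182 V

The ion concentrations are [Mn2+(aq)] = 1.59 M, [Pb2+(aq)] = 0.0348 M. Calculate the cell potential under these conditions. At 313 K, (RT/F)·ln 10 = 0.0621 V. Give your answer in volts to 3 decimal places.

The Pb²⁺/Pb couple has the more positive E°, so it is the cathode; Mn²⁺/Mn is the anode.
E°cell = −0.129 − (−1.182) = +1.053 V, with n = 2 electrons transferred.
For the overall reaction Pb2+(aq) + Mn(s) → Pb(s) + Mn2+(aq), Q = [Mn2+(aq)] / [Pb2+(aq)] = 45.7, giving log Q = 1.660.
By the Nernst equation, E = +1.053 − (0.0621/2)·(1.660) = +1.001 V.

+1.001 V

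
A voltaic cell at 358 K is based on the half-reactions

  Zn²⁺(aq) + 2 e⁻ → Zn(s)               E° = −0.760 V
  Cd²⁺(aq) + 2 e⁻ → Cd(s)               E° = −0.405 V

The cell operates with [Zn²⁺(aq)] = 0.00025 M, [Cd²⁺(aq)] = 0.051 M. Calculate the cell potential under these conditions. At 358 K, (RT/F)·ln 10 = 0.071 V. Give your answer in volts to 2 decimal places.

+0.44 V

The Cd²⁺/Cd couple has the more positive E°, so it is the cathode; Zn²⁺/Zn is the anode.
E°cell = −0.405 − (−0.760) = +0.355 V, with n = 2 electrons transferred.
For the overall reaction Cd²⁺(aq) + Zn(s) → Cd(s) + Zn²⁺(aq), Q = [Zn²⁺(aq)] / [Cd²⁺(aq)] = 0.0049, giving log Q = −2.310.
E = E° − (0.071/n)·log Q = +0.355 − (0.071/2)(−2.310) = +0.44 V.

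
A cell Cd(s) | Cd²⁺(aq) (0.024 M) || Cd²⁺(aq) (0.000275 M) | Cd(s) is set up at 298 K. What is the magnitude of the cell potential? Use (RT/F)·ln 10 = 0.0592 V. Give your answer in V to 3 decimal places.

0.057 V

For a concentration cell E°cell = 0, since both electrodes use the same couple.
The compartment with the higher Cd²⁺(aq) concentration (0.024 M) acts as the cathode; ions are reduced there and produced at the dilute (0.000275 M) anode.
With n = 2, Ecell = −(0.0592/2)·log([dilute]/[conc]) = −(0.0592/2)·log(0.000275/0.024) = +0.057 V.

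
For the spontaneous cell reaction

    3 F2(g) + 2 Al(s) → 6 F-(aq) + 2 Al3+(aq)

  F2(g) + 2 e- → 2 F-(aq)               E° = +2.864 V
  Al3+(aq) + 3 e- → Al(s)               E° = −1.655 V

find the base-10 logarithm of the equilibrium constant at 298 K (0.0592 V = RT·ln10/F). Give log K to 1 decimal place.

log K = 458.0

The F₂/F⁻ couple is reduced (cathode); E°cell = +2.864 − (−1.655) = +4.519 V with n = 6.
At equilibrium E = 0, so log K = nE°cell / 0.0592 = (6)(+4.519) / 0.0592 = 458.0.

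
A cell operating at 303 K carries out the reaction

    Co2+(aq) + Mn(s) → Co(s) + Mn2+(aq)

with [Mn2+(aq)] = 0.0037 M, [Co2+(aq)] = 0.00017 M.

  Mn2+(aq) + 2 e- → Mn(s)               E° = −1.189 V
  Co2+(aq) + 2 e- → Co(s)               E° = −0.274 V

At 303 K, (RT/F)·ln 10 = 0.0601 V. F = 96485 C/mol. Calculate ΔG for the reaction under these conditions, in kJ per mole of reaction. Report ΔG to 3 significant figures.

With Co²⁺/Co reduced at the cathode, E°cell = −0.274 − (−1.189) = +0.915 V and n = 2.
Here Q = [Mn2+(aq)] / [Co2+(aq)] = 21.8 (log Q = 1.338), giving E = +0.915 − (0.0601/2)·(1.338) = +0.8748 V.
Finally ΔG = −nFE = −(2)(96485 C/mol)(+0.8748 V) = −169 kJ/mol.

−169 kJ/mol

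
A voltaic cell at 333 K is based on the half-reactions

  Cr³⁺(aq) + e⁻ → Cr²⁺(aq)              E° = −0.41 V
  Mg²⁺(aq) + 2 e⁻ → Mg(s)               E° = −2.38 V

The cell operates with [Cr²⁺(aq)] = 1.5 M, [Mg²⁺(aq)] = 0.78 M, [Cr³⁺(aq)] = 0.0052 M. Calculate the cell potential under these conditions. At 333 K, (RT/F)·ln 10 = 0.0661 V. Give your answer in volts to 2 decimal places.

+1.81 V

Since E°(Cr³⁺/Cr²⁺) > E°(Mg²⁺/Mg), Cr³⁺/Cr²⁺ serves as the cathode.
E°cell = E°cat − E°an = −0.41 − (−2.38) = +1.97 V; n = 2.
For the overall reaction 2 Cr³⁺(aq) + Mg(s) → 2 Cr²⁺(aq) + Mg²⁺(aq), Q = ([Cr²⁺(aq)]^2·[Mg²⁺(aq)]) / [Cr³⁺(aq)]^2 = 6.49×10^4, giving log Q = 4.812.
Applying E = E° − (RT ln10/nF)·log Q gives +1.97 − (0.0661/2)(4.812) = +1.81 V.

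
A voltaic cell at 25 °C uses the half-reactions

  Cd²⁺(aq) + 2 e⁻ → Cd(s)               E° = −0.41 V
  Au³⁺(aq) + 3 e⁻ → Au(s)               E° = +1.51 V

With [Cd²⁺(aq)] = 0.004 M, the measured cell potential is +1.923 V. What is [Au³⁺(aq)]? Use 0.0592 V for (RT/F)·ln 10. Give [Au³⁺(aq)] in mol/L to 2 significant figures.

With Au³⁺/Au at the cathode and Cd²⁺/Cd at the anode, E°cell = +1.51 − (−0.41) = +1.92 V (n = 6).
Rearranging E = E° − (0.0592/n)·log Q gives log Q = 6(+1.92 − (+1.923))/0.0592 = −0.304.
The balanced reaction is 2 Au³⁺(aq) + 3 Cd(s) → 2 Au(s) + 3 Cd²⁺(aq), so Q = [Cd²⁺(aq)]^3 / [Au³⁺(aq)]^2.
Solving for the unknown gives log [Au³⁺(aq)] = −3.445, so [Au³⁺(aq)] ≈ 0.00036 M.

0.00036 M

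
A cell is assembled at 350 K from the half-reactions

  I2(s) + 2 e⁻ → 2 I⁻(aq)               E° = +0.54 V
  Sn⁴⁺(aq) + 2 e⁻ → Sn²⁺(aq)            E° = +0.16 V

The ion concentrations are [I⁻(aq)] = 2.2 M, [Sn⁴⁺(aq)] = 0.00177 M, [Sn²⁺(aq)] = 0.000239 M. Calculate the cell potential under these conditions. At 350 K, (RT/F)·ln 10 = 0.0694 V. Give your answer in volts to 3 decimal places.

Since E°(I₂/I⁻) > E°(Sn⁴⁺/Sn²⁺), I₂/I⁻ serves as the cathode.
E°cell = +0.54 − (+0.16) = +0.38 V, with n = 2 electrons transferred.
The balanced reaction is I2(s) + Sn²⁺(aq) → 2 I⁻(aq) + Sn⁴⁺(aq), so Q = ([I⁻(aq)]^2·[Sn⁴⁺(aq)]) / [Sn²⁺(aq)] = 35.8 and log Q = 1.554.
Applying E = E° − (RT ln10/nF)·log Q gives +0.38 − (0.0694/2)(1.554) = +0.326 V.

+0.326 V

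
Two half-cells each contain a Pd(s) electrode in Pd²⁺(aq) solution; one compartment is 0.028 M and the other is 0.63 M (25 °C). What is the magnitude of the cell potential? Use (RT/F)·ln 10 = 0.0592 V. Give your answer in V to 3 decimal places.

For a concentration cell E°cell = 0, since both electrodes use the same couple.
The compartment with the higher Pd²⁺(aq) concentration (0.63 M) acts as the cathode; ions are reduced there and produced at the dilute (0.028 M) anode.
With n = 2, Ecell = −(0.0592/2)·log([dilute]/[conc]) = −(0.0592/2)·log(0.028/0.63) = +0.040 V.

0.040 V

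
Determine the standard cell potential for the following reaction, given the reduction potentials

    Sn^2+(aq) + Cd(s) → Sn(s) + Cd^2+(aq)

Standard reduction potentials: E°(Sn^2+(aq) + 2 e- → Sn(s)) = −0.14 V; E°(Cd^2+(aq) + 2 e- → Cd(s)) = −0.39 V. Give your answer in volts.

+0.25 V

Sn^2+(aq) gains electrons, so the Sn²⁺/Sn couple is the cathode; the Cd²⁺/Cd couple is the anode.
E°cell = E°(cathode) − E°(anode) = −0.14 − (−0.39) = +0.25 V.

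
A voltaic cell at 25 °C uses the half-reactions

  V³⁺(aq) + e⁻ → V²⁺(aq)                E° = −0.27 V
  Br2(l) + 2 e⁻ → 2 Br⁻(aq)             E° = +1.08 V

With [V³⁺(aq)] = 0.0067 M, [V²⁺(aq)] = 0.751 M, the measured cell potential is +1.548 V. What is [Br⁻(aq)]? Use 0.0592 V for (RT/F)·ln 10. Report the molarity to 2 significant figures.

0.051 M

With Br₂/Br⁻ at the cathode and V³⁺/V²⁺ at the anode, E°cell = +1.08 − (−0.27) = +1.35 V (n = 2).
Since E = E° − (0.0592/n)·log Q, log Q = n(E° − E)/0.0592 = −6.689.
Balancing electrons gives Br2(l) + 2 V²⁺(aq) → 2 Br⁻(aq) + 2 V³⁺(aq); thus Q = ([Br⁻(aq)]^2·[V³⁺(aq)]^2) / [V²⁺(aq)]^2.
Substituting the known concentrations and solving, log [Br⁻(aq)] = −1.295 and [Br⁻(aq)] = 0.051 M.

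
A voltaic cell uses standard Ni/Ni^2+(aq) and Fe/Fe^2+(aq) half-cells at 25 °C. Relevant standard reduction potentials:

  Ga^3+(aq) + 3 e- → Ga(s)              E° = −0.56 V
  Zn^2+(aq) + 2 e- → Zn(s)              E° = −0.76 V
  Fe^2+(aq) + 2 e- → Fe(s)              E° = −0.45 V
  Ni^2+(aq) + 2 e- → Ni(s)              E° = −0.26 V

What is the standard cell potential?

+0.19 V

Of the two couples in this cell, the one with the more positive reduction potential is reduced at the cathode: here that is Ni²⁺/Ni (−0.26 V); Fe²⁺/Fe (−0.45 V) is the anode.
E°cell = E°(cathode) − E°(anode) = −0.26 − (−0.45) = +0.19 V.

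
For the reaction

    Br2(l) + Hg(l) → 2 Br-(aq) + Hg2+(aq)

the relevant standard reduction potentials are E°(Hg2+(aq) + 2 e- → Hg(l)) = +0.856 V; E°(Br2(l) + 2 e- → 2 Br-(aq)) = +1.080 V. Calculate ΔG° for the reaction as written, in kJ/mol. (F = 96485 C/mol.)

In the reaction as written Br2(l) is reduced, so the Br₂/Br⁻ couple is the cathode and Hg²⁺/Hg is the anode.
E°cell = +1.080 − (+0.856) = +0.224 V; balancing electrons gives n = 2.
ΔG° = −nFE°cell = −(2)(96485)(+0.224) J/mol = −43.2 kJ/mol.

−43.2 kJ/mol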